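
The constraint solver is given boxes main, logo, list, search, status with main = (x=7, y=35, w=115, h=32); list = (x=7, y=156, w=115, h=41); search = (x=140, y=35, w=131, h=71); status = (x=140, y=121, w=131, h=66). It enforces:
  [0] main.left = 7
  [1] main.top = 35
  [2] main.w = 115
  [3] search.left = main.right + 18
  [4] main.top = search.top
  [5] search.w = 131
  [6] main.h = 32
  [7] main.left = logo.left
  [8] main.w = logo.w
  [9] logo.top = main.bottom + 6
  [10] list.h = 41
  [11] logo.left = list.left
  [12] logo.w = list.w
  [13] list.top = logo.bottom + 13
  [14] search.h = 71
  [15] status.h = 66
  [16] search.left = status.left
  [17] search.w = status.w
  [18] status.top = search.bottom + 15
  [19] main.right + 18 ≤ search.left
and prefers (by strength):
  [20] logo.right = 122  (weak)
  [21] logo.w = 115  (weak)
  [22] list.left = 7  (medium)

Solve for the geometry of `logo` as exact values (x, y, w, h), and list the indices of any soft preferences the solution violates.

1. logo.x = 7  [main.left = logo.left]
2. logo.w = 115  [main.w = logo.w]
3. logo.y = 73  [logo.top = main.bottom + 6]
4. logo.h = 70  [list.top = logo.bottom + 13]

logo = (x=7, y=73, w=115, h=70)
violated soft preferences: none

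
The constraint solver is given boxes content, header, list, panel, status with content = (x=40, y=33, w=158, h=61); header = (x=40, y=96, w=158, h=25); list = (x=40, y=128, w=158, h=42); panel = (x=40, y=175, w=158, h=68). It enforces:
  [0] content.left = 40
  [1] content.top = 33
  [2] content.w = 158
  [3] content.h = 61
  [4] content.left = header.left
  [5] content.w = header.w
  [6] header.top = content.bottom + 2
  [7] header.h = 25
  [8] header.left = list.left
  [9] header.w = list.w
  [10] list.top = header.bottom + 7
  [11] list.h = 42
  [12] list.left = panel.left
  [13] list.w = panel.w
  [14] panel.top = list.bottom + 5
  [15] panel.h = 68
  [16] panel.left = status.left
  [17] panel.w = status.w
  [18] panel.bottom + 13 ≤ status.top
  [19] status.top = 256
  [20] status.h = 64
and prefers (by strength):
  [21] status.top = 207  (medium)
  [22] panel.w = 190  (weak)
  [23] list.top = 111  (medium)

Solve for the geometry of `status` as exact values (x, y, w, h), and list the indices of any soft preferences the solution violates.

status = (x=40, y=256, w=158, h=64)
violated soft preferences: 21, 22, 23

1. status.x = 40  [panel.left = status.left]
2. status.w = 158  [panel.w = status.w]
3. status.y = 256  [status.top = 256]
4. status.h = 64  [status.h = 64]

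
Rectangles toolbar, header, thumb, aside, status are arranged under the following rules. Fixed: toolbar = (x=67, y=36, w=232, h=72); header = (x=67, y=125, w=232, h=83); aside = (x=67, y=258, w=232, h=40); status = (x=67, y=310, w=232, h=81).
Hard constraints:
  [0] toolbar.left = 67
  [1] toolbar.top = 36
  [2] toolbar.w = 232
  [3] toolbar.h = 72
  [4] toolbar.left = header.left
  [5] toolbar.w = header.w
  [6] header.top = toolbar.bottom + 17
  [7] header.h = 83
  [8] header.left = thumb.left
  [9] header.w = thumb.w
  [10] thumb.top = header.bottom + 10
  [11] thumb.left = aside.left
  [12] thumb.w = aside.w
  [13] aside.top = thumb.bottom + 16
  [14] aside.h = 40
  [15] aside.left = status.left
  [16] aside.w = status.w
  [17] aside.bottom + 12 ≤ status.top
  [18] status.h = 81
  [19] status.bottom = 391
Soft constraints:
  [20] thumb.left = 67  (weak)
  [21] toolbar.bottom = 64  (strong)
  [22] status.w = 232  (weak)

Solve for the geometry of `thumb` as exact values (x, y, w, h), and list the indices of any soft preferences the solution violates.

thumb = (x=67, y=218, w=232, h=24)
violated soft preferences: 21

1. thumb.x = 67  [header.left = thumb.left]
2. thumb.w = 232  [header.w = thumb.w]
3. thumb.y = 218  [thumb.top = header.bottom + 10]
4. thumb.h = 24  [aside.top = thumb.bottom + 16]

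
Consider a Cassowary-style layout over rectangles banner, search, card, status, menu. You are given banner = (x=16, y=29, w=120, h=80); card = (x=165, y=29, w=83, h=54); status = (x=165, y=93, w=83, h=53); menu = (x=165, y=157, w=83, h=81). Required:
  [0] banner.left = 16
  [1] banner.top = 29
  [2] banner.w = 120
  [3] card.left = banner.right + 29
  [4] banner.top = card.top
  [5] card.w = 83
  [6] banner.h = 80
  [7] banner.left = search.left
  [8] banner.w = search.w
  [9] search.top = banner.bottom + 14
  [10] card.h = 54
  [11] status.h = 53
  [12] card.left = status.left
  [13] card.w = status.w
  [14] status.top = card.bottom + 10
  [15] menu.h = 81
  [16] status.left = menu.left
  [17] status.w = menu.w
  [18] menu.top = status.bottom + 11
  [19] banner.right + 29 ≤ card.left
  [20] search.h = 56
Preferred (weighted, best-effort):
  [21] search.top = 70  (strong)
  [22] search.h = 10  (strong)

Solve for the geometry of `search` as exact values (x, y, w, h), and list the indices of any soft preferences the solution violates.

1. search.x = 16  [banner.left = search.left]
2. search.w = 120  [banner.w = search.w]
3. search.y = 123  [search.top = banner.bottom + 14]
4. search.h = 56  [search.h = 56]

search = (x=16, y=123, w=120, h=56)
violated soft preferences: 21, 22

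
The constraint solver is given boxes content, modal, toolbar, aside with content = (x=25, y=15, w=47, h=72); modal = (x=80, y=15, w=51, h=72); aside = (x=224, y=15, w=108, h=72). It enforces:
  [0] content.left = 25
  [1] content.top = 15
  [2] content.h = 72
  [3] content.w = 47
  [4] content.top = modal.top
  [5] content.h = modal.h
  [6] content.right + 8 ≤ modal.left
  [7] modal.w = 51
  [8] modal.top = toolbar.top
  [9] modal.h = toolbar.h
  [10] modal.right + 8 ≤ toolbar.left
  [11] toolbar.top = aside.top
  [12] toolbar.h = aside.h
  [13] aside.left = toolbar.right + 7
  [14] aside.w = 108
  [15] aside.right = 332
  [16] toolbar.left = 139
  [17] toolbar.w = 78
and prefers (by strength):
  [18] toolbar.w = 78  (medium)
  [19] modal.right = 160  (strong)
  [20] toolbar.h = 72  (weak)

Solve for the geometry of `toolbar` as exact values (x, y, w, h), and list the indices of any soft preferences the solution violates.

1. toolbar.y = 15  [modal.top = toolbar.top]
2. toolbar.h = 72  [modal.h = toolbar.h]
3. toolbar.x = 139  [toolbar.left = 139]
4. toolbar.w = 78  [toolbar.w = 78]

toolbar = (x=139, y=15, w=78, h=72)
violated soft preferences: 19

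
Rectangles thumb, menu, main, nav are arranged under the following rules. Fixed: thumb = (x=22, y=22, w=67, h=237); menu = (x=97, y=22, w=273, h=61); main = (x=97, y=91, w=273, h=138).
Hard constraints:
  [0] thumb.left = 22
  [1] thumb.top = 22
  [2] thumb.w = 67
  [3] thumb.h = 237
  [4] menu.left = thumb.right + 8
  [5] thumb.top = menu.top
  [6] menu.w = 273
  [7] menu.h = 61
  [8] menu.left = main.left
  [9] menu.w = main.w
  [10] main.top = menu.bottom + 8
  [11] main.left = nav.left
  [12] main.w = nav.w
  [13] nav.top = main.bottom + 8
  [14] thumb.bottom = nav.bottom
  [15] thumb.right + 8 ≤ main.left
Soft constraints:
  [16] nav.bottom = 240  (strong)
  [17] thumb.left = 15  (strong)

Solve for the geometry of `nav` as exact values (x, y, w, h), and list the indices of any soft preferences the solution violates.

nav = (x=97, y=237, w=273, h=22)
violated soft preferences: 16, 17

1. nav.x = 97  [main.left = nav.left]
2. nav.w = 273  [main.w = nav.w]
3. nav.y = 237  [nav.top = main.bottom + 8]
4. nav.h = 22  [thumb.bottom = nav.bottom]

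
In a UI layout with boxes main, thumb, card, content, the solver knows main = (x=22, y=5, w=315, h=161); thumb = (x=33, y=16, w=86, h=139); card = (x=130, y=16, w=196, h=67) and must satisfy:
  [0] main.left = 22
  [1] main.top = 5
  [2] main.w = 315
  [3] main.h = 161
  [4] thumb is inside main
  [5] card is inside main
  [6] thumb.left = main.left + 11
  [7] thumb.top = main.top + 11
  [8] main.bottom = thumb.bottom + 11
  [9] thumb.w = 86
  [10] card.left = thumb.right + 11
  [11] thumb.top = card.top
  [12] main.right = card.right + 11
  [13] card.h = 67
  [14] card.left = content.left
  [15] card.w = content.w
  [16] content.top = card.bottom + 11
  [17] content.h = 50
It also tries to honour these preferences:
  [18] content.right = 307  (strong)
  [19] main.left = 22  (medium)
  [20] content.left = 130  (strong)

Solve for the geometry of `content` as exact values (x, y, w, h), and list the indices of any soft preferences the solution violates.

1. content.x = 130  [card.left = content.left]
2. content.w = 196  [card.w = content.w]
3. content.y = 94  [content.top = card.bottom + 11]
4. content.h = 50  [content.h = 50]

content = (x=130, y=94, w=196, h=50)
violated soft preferences: 18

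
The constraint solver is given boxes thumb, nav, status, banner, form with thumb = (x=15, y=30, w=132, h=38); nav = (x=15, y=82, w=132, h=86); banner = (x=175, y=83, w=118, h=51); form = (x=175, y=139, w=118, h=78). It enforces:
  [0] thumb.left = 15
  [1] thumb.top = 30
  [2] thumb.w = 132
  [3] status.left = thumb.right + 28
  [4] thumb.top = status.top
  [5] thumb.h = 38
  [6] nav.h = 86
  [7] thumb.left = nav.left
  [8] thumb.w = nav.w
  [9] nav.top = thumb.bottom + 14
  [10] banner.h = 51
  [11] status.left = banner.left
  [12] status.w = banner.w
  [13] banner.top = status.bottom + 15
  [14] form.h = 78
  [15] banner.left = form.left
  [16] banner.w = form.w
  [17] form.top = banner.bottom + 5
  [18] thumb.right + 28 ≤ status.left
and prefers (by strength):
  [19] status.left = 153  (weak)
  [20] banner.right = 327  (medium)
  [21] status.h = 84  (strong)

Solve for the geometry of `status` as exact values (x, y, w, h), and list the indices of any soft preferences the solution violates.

status = (x=175, y=30, w=118, h=38)
violated soft preferences: 19, 20, 21

1. status.x = 175  [status.left = thumb.right + 28]
2. status.y = 30  [thumb.top = status.top]
3. status.w = 118  [status.w = banner.w]
4. status.h = 38  [banner.top = status.bottom + 15]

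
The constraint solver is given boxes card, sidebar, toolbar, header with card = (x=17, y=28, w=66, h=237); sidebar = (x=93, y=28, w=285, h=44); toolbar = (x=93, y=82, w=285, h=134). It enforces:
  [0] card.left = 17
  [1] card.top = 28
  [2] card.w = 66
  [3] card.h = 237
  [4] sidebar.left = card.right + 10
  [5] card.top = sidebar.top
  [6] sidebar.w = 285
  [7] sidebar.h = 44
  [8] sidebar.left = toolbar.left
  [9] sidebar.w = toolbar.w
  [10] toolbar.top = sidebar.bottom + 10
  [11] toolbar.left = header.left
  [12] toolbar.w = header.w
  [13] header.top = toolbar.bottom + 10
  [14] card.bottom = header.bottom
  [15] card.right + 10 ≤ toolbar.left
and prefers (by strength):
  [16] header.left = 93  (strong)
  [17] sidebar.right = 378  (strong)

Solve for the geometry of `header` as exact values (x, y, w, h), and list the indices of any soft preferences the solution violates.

header = (x=93, y=226, w=285, h=39)
violated soft preferences: none

1. header.x = 93  [toolbar.left = header.left]
2. header.w = 285  [toolbar.w = header.w]
3. header.y = 226  [header.top = toolbar.bottom + 10]
4. header.h = 39  [card.bottom = header.bottom]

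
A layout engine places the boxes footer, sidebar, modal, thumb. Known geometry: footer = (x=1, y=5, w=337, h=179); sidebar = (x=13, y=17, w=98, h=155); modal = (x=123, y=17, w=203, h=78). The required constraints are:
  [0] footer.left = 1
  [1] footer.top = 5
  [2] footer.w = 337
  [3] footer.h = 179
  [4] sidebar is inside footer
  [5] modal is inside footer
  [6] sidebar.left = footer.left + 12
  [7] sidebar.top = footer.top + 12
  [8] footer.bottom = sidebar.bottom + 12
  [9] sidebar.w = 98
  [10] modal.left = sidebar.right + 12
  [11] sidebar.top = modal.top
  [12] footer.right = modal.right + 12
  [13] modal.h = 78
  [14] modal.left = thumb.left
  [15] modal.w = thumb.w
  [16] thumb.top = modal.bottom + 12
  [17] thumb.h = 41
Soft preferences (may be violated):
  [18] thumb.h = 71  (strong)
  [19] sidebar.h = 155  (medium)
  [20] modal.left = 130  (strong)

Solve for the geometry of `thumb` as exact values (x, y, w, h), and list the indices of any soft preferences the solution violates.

thumb = (x=123, y=107, w=203, h=41)
violated soft preferences: 18, 20

1. thumb.x = 123  [modal.left = thumb.left]
2. thumb.w = 203  [modal.w = thumb.w]
3. thumb.y = 107  [thumb.top = modal.bottom + 12]
4. thumb.h = 41  [thumb.h = 41]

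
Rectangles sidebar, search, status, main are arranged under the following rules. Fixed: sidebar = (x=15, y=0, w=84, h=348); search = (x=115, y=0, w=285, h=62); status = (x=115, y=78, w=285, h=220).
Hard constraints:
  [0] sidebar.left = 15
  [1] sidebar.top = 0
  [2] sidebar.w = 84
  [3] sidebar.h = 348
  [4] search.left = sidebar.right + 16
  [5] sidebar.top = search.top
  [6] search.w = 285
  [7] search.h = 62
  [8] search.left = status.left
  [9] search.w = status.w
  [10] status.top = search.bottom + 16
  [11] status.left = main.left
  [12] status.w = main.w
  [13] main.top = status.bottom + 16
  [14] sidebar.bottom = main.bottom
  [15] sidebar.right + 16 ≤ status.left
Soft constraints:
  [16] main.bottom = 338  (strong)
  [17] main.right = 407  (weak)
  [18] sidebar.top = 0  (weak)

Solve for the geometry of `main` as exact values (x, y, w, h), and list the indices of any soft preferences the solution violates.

1. main.x = 115  [status.left = main.left]
2. main.w = 285  [status.w = main.w]
3. main.y = 314  [main.top = status.bottom + 16]
4. main.h = 34  [sidebar.bottom = main.bottom]

main = (x=115, y=314, w=285, h=34)
violated soft preferences: 16, 17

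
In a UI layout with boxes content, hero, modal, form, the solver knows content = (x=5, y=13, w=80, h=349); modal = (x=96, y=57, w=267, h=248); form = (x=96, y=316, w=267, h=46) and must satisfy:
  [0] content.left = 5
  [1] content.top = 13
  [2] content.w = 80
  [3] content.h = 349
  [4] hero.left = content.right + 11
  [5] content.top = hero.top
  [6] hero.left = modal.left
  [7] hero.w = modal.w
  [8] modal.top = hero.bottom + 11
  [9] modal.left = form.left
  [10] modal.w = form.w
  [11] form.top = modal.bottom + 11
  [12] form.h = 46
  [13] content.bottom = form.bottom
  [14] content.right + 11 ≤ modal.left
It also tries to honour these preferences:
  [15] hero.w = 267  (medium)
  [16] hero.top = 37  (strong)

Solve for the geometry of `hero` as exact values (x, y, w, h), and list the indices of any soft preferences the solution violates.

hero = (x=96, y=13, w=267, h=33)
violated soft preferences: 16

1. hero.x = 96  [hero.left = content.right + 11]
2. hero.y = 13  [content.top = hero.top]
3. hero.w = 267  [hero.w = modal.w]
4. hero.h = 33  [modal.top = hero.bottom + 11]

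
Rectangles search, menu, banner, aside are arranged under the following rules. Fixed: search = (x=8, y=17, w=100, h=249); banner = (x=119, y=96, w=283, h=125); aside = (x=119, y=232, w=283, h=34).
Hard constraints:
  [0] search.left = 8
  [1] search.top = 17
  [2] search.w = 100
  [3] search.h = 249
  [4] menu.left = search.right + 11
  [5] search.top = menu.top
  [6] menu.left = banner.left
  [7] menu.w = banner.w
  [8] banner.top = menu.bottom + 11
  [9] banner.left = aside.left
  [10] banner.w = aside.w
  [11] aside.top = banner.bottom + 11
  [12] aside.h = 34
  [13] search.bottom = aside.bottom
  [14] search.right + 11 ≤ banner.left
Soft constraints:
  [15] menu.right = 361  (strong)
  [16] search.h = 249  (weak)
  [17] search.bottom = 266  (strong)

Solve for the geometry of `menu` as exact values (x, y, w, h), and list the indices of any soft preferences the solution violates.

1. menu.x = 119  [menu.left = search.right + 11]
2. menu.y = 17  [search.top = menu.top]
3. menu.w = 283  [menu.w = banner.w]
4. menu.h = 68  [banner.top = menu.bottom + 11]

menu = (x=119, y=17, w=283, h=68)
violated soft preferences: 15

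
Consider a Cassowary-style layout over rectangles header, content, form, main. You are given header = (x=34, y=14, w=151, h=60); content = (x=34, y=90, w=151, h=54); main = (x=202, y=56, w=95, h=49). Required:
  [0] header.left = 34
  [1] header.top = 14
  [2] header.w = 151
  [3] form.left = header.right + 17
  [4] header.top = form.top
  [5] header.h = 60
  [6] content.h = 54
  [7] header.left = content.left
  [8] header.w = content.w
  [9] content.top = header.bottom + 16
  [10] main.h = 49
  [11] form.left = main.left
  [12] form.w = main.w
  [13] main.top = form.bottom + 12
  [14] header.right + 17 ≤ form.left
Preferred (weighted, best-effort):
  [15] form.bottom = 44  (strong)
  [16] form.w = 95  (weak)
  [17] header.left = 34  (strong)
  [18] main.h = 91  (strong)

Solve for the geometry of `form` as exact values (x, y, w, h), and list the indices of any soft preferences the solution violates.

form = (x=202, y=14, w=95, h=30)
violated soft preferences: 18

1. form.x = 202  [form.left = header.right + 17]
2. form.y = 14  [header.top = form.top]
3. form.w = 95  [form.w = main.w]
4. form.h = 30  [main.top = form.bottom + 12]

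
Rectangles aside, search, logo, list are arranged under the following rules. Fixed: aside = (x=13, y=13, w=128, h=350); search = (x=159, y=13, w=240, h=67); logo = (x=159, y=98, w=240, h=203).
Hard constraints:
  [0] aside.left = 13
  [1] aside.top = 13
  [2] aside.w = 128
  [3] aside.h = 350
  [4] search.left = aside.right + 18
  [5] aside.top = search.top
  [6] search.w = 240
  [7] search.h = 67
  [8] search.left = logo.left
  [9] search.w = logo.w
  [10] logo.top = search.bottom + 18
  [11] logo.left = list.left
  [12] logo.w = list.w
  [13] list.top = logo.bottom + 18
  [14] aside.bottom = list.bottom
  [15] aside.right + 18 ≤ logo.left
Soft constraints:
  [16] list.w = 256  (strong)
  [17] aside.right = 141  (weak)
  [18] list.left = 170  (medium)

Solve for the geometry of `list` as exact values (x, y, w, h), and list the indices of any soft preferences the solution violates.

1. list.x = 159  [logo.left = list.left]
2. list.w = 240  [logo.w = list.w]
3. list.y = 319  [list.top = logo.bottom + 18]
4. list.h = 44  [aside.bottom = list.bottom]

list = (x=159, y=319, w=240, h=44)
violated soft preferences: 16, 18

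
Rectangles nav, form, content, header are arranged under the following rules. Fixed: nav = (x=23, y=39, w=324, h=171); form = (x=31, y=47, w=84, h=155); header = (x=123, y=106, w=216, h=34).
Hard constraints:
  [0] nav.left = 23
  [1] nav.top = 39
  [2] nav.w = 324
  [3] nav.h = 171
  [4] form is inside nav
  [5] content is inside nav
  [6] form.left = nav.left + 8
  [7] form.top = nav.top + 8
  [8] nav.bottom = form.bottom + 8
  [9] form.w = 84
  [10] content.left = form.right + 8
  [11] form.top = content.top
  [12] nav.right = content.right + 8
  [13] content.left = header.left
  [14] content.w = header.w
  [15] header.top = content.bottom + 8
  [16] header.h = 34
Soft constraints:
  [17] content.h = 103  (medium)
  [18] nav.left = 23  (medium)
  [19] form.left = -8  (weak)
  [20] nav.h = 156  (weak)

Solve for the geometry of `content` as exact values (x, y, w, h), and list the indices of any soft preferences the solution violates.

1. content.x = 123  [content.left = form.right + 8]
2. content.y = 47  [form.top = content.top]
3. content.w = 216  [nav.right = content.right + 8]
4. content.h = 51  [header.top = content.bottom + 8]

content = (x=123, y=47, w=216, h=51)
violated soft preferences: 17, 19, 20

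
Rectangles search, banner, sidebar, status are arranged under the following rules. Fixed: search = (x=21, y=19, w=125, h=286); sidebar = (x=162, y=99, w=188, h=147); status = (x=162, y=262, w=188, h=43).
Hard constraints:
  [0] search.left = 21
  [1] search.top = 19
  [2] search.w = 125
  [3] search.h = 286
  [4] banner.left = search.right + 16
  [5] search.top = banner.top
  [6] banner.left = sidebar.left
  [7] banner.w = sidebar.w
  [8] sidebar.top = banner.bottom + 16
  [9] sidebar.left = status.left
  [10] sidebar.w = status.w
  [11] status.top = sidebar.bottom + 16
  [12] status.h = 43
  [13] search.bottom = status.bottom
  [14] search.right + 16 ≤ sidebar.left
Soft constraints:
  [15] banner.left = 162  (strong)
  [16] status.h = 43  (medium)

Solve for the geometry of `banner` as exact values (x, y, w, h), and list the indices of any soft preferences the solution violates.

1. banner.x = 162  [banner.left = search.right + 16]
2. banner.y = 19  [search.top = banner.top]
3. banner.w = 188  [banner.w = sidebar.w]
4. banner.h = 64  [sidebar.top = banner.bottom + 16]

banner = (x=162, y=19, w=188, h=64)
violated soft preferences: none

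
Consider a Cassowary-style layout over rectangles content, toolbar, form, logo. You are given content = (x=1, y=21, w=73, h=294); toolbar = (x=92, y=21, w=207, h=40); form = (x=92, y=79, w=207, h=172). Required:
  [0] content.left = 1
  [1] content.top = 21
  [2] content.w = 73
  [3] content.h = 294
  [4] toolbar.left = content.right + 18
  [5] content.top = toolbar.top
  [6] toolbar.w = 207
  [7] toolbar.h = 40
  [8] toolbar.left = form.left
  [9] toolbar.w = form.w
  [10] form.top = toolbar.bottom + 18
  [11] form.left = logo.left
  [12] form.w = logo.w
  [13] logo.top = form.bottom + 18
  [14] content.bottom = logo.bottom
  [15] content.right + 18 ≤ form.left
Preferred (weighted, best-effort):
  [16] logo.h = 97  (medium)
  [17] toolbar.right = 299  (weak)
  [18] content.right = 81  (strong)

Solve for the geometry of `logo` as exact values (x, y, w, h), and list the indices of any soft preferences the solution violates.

logo = (x=92, y=269, w=207, h=46)
violated soft preferences: 16, 18

1. logo.x = 92  [form.left = logo.left]
2. logo.w = 207  [form.w = logo.w]
3. logo.y = 269  [logo.top = form.bottom + 18]
4. logo.h = 46  [content.bottom = logo.bottom]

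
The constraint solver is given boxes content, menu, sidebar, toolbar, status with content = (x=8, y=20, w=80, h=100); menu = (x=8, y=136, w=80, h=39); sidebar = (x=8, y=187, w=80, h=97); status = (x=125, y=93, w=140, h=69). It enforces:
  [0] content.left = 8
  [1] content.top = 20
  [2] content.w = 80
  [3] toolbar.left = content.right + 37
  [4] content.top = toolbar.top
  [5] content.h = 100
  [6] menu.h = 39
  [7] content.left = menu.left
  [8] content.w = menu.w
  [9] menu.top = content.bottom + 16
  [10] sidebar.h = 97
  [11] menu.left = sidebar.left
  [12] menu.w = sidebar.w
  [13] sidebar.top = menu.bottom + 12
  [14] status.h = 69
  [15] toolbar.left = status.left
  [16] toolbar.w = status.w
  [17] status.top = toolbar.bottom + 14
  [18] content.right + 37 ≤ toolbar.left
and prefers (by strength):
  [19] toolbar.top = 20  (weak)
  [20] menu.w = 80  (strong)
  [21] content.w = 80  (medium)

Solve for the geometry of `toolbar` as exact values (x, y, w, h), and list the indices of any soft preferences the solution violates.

toolbar = (x=125, y=20, w=140, h=59)
violated soft preferences: none

1. toolbar.x = 125  [toolbar.left = content.right + 37]
2. toolbar.y = 20  [content.top = toolbar.top]
3. toolbar.w = 140  [toolbar.w = status.w]
4. toolbar.h = 59  [status.top = toolbar.bottom + 14]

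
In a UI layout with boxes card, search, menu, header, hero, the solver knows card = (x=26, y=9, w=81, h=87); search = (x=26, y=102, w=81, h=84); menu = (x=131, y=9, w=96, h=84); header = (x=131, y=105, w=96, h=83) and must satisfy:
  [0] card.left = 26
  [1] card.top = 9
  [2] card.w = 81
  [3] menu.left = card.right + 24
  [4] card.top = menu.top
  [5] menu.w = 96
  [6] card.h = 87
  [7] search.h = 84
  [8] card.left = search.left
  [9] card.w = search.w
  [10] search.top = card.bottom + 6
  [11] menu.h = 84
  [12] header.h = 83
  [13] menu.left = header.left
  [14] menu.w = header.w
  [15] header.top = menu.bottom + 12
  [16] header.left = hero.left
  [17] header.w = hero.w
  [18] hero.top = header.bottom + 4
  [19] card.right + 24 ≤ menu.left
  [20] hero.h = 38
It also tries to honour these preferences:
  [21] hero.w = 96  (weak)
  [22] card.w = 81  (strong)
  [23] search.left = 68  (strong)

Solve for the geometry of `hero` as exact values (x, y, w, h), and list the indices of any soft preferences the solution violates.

1. hero.x = 131  [header.left = hero.left]
2. hero.w = 96  [header.w = hero.w]
3. hero.y = 192  [hero.top = header.bottom + 4]
4. hero.h = 38  [hero.h = 38]

hero = (x=131, y=192, w=96, h=38)
violated soft preferences: 23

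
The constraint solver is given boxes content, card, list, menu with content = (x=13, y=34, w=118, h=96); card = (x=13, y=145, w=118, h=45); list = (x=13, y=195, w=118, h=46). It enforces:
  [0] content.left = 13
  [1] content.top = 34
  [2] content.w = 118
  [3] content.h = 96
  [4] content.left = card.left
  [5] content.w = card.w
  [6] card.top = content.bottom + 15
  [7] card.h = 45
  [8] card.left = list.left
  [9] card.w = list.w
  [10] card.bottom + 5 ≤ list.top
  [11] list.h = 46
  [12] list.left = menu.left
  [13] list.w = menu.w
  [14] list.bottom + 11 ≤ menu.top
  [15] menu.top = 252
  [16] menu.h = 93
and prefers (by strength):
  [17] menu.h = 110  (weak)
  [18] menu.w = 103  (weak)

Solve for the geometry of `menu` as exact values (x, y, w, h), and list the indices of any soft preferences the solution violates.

1. menu.x = 13  [list.left = menu.left]
2. menu.w = 118  [list.w = menu.w]
3. menu.y = 252  [menu.top = 252]
4. menu.h = 93  [menu.h = 93]

menu = (x=13, y=252, w=118, h=93)
violated soft preferences: 17, 18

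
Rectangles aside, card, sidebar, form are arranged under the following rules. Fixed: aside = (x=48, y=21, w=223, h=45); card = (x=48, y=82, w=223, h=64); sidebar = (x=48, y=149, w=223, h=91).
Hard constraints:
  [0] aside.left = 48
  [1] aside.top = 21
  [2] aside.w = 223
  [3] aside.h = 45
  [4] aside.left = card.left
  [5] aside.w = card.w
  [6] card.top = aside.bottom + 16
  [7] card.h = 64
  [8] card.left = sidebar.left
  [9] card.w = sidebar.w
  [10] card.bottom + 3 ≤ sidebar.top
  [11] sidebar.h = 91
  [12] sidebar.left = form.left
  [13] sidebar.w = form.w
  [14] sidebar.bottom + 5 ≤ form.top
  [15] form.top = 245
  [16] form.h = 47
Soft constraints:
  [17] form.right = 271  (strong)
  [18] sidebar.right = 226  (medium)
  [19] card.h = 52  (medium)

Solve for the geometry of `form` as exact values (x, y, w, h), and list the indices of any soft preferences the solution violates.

1. form.x = 48  [sidebar.left = form.left]
2. form.w = 223  [sidebar.w = form.w]
3. form.y = 245  [form.top = 245]
4. form.h = 47  [form.h = 47]

form = (x=48, y=245, w=223, h=47)
violated soft preferences: 18, 19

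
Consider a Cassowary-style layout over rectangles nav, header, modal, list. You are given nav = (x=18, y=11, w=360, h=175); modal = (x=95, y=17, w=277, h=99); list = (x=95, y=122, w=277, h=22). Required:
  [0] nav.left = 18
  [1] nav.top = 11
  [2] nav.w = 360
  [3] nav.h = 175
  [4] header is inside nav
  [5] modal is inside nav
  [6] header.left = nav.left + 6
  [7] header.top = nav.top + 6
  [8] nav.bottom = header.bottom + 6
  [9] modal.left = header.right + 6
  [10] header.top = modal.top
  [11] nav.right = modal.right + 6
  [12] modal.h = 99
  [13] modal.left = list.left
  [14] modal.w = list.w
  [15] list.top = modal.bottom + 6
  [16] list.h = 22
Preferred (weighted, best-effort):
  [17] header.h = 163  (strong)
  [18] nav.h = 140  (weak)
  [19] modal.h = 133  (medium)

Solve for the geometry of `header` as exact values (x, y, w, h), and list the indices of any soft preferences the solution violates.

header = (x=24, y=17, w=65, h=163)
violated soft preferences: 18, 19

1. header.x = 24  [header.left = nav.left + 6]
2. header.y = 17  [header.top = nav.top + 6]
3. header.h = 163  [nav.bottom = header.bottom + 6]
4. header.w = 65  [modal.left = header.right + 6]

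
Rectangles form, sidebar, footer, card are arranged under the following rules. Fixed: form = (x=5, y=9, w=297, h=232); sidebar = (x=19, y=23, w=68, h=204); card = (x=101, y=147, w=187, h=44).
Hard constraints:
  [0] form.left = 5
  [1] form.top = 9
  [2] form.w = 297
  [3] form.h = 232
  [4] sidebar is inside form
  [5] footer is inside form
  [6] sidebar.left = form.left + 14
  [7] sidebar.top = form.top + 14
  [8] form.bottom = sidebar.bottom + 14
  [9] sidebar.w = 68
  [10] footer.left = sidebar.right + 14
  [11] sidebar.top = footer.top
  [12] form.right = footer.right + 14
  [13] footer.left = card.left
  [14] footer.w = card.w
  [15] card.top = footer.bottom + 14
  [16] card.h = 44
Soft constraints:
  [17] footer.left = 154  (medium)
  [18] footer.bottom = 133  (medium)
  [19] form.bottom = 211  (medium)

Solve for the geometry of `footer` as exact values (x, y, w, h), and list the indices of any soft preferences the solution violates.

footer = (x=101, y=23, w=187, h=110)
violated soft preferences: 17, 19

1. footer.x = 101  [footer.left = sidebar.right + 14]
2. footer.y = 23  [sidebar.top = footer.top]
3. footer.w = 187  [form.right = footer.right + 14]
4. footer.h = 110  [card.top = footer.bottom + 14]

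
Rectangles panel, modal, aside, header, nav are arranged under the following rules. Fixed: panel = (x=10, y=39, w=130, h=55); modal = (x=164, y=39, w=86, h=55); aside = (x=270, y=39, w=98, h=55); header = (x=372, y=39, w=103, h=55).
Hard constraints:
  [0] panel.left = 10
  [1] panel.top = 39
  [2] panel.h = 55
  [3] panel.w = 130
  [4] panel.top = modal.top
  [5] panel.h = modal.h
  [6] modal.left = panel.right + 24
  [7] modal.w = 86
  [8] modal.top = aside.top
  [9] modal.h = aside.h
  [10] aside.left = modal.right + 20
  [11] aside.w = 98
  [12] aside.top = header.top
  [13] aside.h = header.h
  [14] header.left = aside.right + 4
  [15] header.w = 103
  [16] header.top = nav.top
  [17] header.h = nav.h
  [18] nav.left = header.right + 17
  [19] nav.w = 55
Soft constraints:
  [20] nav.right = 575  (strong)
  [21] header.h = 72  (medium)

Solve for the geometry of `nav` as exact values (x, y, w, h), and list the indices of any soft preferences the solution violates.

1. nav.y = 39  [header.top = nav.top]
2. nav.h = 55  [header.h = nav.h]
3. nav.x = 492  [nav.left = header.right + 17]
4. nav.w = 55  [nav.w = 55]

nav = (x=492, y=39, w=55, h=55)
violated soft preferences: 20, 21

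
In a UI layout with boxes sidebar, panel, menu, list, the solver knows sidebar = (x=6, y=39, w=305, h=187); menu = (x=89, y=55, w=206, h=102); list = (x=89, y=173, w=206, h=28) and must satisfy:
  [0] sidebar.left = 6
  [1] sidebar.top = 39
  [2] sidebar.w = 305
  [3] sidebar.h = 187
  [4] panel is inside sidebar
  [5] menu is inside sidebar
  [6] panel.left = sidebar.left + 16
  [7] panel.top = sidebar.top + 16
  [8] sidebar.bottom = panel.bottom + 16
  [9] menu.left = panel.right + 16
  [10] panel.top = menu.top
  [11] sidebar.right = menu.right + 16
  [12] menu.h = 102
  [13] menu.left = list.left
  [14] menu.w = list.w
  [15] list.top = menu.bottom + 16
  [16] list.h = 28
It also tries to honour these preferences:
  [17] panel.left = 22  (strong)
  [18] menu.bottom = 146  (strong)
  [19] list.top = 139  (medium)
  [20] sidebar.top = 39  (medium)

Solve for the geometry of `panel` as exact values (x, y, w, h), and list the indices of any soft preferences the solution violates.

panel = (x=22, y=55, w=51, h=155)
violated soft preferences: 18, 19

1. panel.x = 22  [panel.left = sidebar.left + 16]
2. panel.y = 55  [panel.top = sidebar.top + 16]
3. panel.h = 155  [sidebar.bottom = panel.bottom + 16]
4. panel.w = 51  [menu.left = panel.right + 16]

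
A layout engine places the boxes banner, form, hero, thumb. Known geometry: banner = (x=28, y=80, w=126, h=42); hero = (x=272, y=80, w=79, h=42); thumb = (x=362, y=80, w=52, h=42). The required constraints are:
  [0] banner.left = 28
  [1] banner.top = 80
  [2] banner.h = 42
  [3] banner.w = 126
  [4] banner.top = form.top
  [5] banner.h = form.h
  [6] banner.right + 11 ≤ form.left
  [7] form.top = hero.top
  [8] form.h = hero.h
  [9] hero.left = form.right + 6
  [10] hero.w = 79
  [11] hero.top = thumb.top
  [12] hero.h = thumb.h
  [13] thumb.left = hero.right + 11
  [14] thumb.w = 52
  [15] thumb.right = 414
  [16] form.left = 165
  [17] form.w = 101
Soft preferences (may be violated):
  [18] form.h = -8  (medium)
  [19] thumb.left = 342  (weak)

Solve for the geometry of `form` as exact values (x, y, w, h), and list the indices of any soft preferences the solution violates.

1. form.y = 80  [banner.top = form.top]
2. form.h = 42  [banner.h = form.h]
3. form.x = 165  [form.left = 165]
4. form.w = 101  [form.w = 101]

form = (x=165, y=80, w=101, h=42)
violated soft preferences: 18, 19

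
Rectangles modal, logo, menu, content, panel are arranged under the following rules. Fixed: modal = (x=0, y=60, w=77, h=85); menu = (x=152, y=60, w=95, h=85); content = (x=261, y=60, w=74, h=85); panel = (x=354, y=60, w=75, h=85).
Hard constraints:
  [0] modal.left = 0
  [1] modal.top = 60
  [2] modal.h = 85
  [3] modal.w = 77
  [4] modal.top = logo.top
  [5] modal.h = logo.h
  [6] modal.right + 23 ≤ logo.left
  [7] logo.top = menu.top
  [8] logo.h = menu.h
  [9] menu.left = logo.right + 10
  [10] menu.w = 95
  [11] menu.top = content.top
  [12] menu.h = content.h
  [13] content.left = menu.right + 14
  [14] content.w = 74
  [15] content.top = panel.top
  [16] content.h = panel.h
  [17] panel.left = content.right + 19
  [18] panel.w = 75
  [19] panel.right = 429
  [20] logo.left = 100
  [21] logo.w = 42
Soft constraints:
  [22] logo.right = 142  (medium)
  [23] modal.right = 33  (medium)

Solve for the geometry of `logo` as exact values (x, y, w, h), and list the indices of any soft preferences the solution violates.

1. logo.y = 60  [modal.top = logo.top]
2. logo.h = 85  [modal.h = logo.h]
3. logo.x = 100  [logo.left = 100]
4. logo.w = 42  [logo.w = 42]

logo = (x=100, y=60, w=42, h=85)
violated soft preferences: 23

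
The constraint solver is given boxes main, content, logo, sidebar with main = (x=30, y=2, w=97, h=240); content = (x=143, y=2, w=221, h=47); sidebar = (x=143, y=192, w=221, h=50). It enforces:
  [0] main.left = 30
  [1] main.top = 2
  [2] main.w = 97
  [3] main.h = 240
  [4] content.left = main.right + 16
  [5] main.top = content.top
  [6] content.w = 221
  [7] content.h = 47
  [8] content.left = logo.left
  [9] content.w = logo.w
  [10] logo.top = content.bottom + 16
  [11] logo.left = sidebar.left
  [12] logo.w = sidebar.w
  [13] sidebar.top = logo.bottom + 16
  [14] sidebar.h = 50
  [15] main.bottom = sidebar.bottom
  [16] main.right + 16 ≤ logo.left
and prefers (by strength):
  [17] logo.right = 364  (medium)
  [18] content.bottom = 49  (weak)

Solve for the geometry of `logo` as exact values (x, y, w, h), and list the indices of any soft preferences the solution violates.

logo = (x=143, y=65, w=221, h=111)
violated soft preferences: none

1. logo.x = 143  [content.left = logo.left]
2. logo.w = 221  [content.w = logo.w]
3. logo.y = 65  [logo.top = content.bottom + 16]
4. logo.h = 111  [sidebar.top = logo.bottom + 16]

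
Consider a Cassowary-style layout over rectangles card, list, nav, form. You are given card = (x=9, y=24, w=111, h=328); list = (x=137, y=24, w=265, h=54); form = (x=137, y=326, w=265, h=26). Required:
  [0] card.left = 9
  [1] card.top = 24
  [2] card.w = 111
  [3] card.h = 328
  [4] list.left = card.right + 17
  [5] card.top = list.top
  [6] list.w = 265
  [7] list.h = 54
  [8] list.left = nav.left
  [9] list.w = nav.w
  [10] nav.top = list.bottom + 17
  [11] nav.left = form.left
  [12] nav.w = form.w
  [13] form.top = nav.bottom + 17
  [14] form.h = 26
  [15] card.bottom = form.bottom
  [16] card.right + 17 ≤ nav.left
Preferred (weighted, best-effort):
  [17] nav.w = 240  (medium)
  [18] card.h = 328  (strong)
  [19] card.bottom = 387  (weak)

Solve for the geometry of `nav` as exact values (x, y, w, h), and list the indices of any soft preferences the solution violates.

nav = (x=137, y=95, w=265, h=214)
violated soft preferences: 17, 19

1. nav.x = 137  [list.left = nav.left]
2. nav.w = 265  [list.w = nav.w]
3. nav.y = 95  [nav.top = list.bottom + 17]
4. nav.h = 214  [form.top = nav.bottom + 17]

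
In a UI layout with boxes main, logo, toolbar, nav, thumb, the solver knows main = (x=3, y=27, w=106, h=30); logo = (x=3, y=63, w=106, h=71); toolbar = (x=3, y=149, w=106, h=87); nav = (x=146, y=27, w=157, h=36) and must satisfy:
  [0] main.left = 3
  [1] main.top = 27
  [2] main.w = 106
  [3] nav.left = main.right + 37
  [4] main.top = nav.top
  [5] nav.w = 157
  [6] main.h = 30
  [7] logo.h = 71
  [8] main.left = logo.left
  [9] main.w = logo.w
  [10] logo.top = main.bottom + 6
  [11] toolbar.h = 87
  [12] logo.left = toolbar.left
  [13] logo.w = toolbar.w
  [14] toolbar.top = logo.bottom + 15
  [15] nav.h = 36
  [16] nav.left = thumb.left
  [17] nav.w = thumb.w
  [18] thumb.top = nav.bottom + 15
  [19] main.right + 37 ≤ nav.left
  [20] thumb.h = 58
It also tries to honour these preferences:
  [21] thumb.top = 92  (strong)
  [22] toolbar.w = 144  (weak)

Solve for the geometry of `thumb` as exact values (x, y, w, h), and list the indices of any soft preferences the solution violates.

1. thumb.x = 146  [nav.left = thumb.left]
2. thumb.w = 157  [nav.w = thumb.w]
3. thumb.y = 78  [thumb.top = nav.bottom + 15]
4. thumb.h = 58  [thumb.h = 58]

thumb = (x=146, y=78, w=157, h=58)
violated soft preferences: 21, 22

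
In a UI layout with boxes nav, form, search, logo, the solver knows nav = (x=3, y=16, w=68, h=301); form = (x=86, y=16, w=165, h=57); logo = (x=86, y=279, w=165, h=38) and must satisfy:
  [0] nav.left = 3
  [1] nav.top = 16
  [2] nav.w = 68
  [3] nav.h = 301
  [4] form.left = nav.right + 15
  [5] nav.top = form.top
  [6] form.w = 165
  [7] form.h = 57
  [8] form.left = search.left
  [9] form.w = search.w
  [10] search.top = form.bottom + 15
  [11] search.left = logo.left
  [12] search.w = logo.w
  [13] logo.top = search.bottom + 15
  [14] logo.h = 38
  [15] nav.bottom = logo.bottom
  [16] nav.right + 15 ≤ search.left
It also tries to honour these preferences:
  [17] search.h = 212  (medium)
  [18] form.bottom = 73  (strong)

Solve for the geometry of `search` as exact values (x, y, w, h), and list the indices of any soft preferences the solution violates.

1. search.x = 86  [form.left = search.left]
2. search.w = 165  [form.w = search.w]
3. search.y = 88  [search.top = form.bottom + 15]
4. search.h = 176  [logo.top = search.bottom + 15]

search = (x=86, y=88, w=165, h=176)
violated soft preferences: 17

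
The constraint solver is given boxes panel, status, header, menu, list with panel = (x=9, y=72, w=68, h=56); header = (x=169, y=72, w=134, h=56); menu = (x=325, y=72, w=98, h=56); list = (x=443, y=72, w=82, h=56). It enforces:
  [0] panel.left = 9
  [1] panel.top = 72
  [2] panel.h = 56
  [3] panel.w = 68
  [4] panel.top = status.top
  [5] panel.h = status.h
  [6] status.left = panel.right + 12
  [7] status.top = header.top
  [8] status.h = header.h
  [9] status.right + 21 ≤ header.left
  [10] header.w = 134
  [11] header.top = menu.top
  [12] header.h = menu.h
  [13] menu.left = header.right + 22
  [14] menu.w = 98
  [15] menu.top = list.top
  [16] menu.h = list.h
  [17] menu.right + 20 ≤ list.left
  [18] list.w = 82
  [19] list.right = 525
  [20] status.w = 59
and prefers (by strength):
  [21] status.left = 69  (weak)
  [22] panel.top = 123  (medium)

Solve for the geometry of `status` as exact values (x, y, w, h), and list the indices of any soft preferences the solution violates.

1. status.y = 72  [panel.top = status.top]
2. status.h = 56  [panel.h = status.h]
3. status.x = 89  [status.left = panel.right + 12]
4. status.w = 59  [status.w = 59]

status = (x=89, y=72, w=59, h=56)
violated soft preferences: 21, 22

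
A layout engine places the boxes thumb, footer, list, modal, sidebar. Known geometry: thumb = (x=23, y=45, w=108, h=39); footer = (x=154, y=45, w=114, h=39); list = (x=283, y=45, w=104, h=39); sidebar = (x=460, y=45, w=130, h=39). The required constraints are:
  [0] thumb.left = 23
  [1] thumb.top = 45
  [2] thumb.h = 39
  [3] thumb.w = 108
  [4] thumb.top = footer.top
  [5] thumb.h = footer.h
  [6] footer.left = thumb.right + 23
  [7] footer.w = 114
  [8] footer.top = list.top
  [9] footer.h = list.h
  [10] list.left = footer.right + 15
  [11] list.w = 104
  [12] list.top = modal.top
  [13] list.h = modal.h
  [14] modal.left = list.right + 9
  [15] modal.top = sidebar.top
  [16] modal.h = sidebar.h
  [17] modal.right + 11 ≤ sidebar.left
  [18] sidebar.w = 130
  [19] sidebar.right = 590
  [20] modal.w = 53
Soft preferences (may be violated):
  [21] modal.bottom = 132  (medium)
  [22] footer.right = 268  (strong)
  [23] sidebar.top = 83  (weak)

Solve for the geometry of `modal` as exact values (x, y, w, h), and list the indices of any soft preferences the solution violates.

1. modal.y = 45  [list.top = modal.top]
2. modal.h = 39  [list.h = modal.h]
3. modal.x = 396  [modal.left = list.right + 9]
4. modal.w = 53  [modal.w = 53]

modal = (x=396, y=45, w=53, h=39)
violated soft preferences: 21, 23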